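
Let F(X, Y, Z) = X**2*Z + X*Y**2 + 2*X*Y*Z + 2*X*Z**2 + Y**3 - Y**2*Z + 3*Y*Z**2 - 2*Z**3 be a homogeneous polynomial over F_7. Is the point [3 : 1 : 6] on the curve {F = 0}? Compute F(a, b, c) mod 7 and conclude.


F(3,1,6) ≡ 1 (mod 7); P is NOT on the curve.

Evaluate F(3, 1, 6) term-by-term (mod 7).
  X**2*Z ↦ 1·9·1·6 = 54
  X*Y**2 ↦ 1·3·1·1 = 3
  2*X*Y*Z ↦ 2·3·1·6 = 36
  2*X*Z**2 ↦ 2·3·1·36 = 216
  Y**3 ↦ 1·1·1·1 = 1
  -Y**2*Z ↦ -1·1·1·6 = -6
  3*Y*Z**2 ↦ 3·1·1·36 = 108
  -2*Z**3 ↦ -2·1·1·216 = -432
Sum: F(3, 1, 6) = (54) + (3) + (36) + (216) + (1) + (-6) + (108) + (-432) = -20.
Reducing mod 7: -20 ≡ 1 (mod 7).
Since F(a, b, c) ≡ 1 ≠ 0 (mod 7), P does NOT lie on the curve.


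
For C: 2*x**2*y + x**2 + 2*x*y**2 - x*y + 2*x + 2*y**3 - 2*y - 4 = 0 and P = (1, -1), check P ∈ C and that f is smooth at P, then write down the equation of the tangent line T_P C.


Tangent line at P: 3*x + y - 2 = 0.

Step 1: f(1, -1) = 0, so P lies on C.
Step 2: partial derivatives
  f_x(x, y) = 4*x*y + 2*x + 2*y**2 - y + 2, f_y(x, y) = 2*x**2 + 4*x*y - x + 6*y**2 - 2.
  f_x(P) = 3, f_y(P) = 1 (gradient nonzero, so P is smooth).
Step 3: tangent line at P: 3·(x − 1) + 1·(y − -1) = 0.
Expanding: 3*x + y - 2 = 0.


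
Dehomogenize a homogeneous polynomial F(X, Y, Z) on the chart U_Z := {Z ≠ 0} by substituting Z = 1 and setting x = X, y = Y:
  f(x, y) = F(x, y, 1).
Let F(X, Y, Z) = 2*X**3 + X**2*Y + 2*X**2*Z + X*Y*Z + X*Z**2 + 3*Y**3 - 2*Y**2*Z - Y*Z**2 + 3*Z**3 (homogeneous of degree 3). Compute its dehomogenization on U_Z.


f(x, y) = 2*x**3 + x**2*y + 2*x**2 + x*y + x + 3*y**3 - 2*y**2 - y + 3

On U_Z we set Z = 1. Each monomial c·X^i·Y^j·Z^k in F becomes c·x^i·y^j·1^k = c·x^i·y^j.
Substituting Z = 1: F(X, Y, 1) = 2*x**3 + x**2*y + 2*x**2 + x*y + x + 3*y**3 - 2*y**2 - y + 3.
Note: deg(f) ≤ deg(F) = 3; strict inequality happens when F is divisible by Z (lost terms).


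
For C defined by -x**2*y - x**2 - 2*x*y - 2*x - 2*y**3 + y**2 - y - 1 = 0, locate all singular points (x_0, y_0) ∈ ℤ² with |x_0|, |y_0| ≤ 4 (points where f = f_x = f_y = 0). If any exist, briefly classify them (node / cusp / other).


Singular points: {(-1, 0)}; classification: node.

Compute partial derivatives:
  f_x = -2*x*y - 2*x - 2*y - 2.
  f_y = -x**2 - 2*x - 6*y**2 + 2*y - 1.
Scan x_0 ∈ {−4, ..., 4}. For each x_0, f_y(x_0, y) is a polynomial in y; find its integer roots y ∈ {−4, ..., 4}, then test f_x and f at those candidates.
  x = -4: f_y(-4, y) = -6*y**2 + 2*y - 9; no integer root y with |y| ≤ 4.
  x = -3: f_y(-3, y) = -6*y**2 + 2*y - 4; no integer root y with |y| ≤ 4.
  x = -2: f_y(-2, y) = -6*y**2 + 2*y - 1; no integer root y with |y| ≤ 4.
  x = -1: f_y(-1, y) = -6*y**2 + 2*y; vanishes at y ∈ {0}. (-1, 0): f_x = 0, f = 0 — SINGULAR.
  x = 0: f_y(0, y) = -6*y**2 + 2*y - 1; no integer root y with |y| ≤ 4.
  x = 1: f_y(1, y) = -6*y**2 + 2*y - 4; no integer root y with |y| ≤ 4.
  x = 2: f_y(2, y) = -6*y**2 + 2*y - 9; no integer root y with |y| ≤ 4.
  x = 3: f_y(3, y) = -6*y**2 + 2*y - 16; no integer root y with |y| ≤ 4.
  x = 4: f_y(4, y) = -6*y**2 + 2*y - 25; no integer root y with |y| ≤ 4.
Only singular point on the grid: (-1, 0).
Classify: substitute x = -1 + u, y = 0 + v and expand: f = -u**2*v - u**2 - 2*v**3 + v**2.
No constant or linear terms (consistent with a singular point). Quadratic part: -u**2 + v**2. Cubic part: -u**2*v - 2*v**3.
The quadratic part v**2 - u**2 = (v − u)(v + u) splits into two distinct linear factors, so there are two distinct tangent lines y − 0 = ±(x − -1) — this is a node (ordinary double point).
Classification: node.


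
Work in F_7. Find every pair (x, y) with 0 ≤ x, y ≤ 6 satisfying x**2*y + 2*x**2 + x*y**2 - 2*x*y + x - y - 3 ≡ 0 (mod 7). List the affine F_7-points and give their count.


Affine F_7-points: {(0, 4), (1, 0), (1, 2), (2, 0), (2, 4), (4, 2), (4, 5)}; count = 7.

For each of the 49 pairs (x, y) ∈ F_7², evaluate f(x, y) mod 7. Record the zeros.
  x = 0: [0↦4, 1↦3, 2↦2, 3↦1, 4↦0, 5↦6, 6↦5]  zeros at y ∈ {4}
  x = 1: [0↦0, 1↦6, 2↦0, 3↦3, 4↦1, 5↦1, 6↦3]  zeros at y ∈ {0, 2}
  x = 2: [0↦0, 1↦1, 2↦6, 3↦1, 4↦0, 5↦3, 6↦3]  zeros at y ∈ {0, 4}
  x = 3: [0↦4, 1↦2, 2↦6, 3↦2, 4↦4, 5↦5, 6↦5]  zeros at y ∈ ∅
  x = 4: [0↦5, 1↦2, 2↦0, 3↦6, 4↦6, 5↦0, 6↦2]  zeros at y ∈ {2, 5}
  x = 5: [0↦3, 1↦1, 2↦2, 3↦6, 4↦6, 5↦2, 6↦1]  zeros at y ∈ ∅
  x = 6: [0↦5, 1↦6, 2↦5, 3↦2, 4↦4, 5↦4, 6↦2]  zeros at y ∈ ∅
Collecting zeros: affine points = {(0, 4), (1, 0), (1, 2), (2, 0), (2, 4), (4, 2), (4, 5)}.
Total count |C(F_7)_aff| = 7.


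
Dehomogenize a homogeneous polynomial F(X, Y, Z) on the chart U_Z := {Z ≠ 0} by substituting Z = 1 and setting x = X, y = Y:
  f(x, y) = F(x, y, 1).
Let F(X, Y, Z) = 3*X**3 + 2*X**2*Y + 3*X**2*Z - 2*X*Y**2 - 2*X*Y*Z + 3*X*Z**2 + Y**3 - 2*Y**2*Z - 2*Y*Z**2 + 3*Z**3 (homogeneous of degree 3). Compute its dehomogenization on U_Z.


f(x, y) = 3*x**3 + 2*x**2*y + 3*x**2 - 2*x*y**2 - 2*x*y + 3*x + y**3 - 2*y**2 - 2*y + 3

On U_Z we set Z = 1. Each monomial c·X^i·Y^j·Z^k in F becomes c·x^i·y^j·1^k = c·x^i·y^j.
Substituting Z = 1: F(X, Y, 1) = 3*x**3 + 2*x**2*y + 3*x**2 - 2*x*y**2 - 2*x*y + 3*x + y**3 - 2*y**2 - 2*y + 3.
Note: deg(f) ≤ deg(F) = 3; strict inequality happens when F is divisible by Z (lost terms).


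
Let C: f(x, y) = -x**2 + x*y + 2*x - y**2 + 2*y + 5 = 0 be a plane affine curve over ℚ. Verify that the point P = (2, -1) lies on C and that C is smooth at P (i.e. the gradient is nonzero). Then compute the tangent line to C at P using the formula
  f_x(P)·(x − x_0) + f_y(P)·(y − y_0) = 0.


Tangent line at P: -3*x + 6*y + 12 = 0.

Step 1: f(2, -1) = 0, so P lies on C.
Step 2: partial derivatives
  f_x(x, y) = -2*x + y + 2, f_y(x, y) = x - 2*y + 2.
  f_x(P) = -3, f_y(P) = 6 (gradient nonzero, so P is smooth).
Step 3: tangent line at P: -3·(x − 2) + 6·(y − -1) = 0.
Expanding: -3*x + 6*y + 12 = 0.


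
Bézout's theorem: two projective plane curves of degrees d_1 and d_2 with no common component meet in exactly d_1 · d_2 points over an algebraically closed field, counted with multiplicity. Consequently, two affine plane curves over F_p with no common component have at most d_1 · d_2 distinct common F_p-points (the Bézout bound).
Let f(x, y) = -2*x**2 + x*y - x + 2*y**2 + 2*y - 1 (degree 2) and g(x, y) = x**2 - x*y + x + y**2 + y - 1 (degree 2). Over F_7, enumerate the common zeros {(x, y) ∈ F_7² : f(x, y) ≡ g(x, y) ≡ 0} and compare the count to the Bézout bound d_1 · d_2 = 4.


Common zeros: ∅; count = 0; Bézout bound = 4.

deg(f) = 2, deg(g) = 2, so Bézout bound = 4.
Scan x ∈ F_7. For each x, list the y ∈ F_7 with f(x, y) ≡ 0 and those with g(x, y) ≡ 0 (mod 7); the common zeros in that column are the intersection.
  x = 0: f ≡ 0 at y ∈ ∅; g ≡ 0 at y ∈ ∅; common: ∅.
  x = 1: f ≡ 0 at y ∈ ∅; g ≡ 0 at y ∈ ∅; common: ∅.
  x = 2: f ≡ 0 at y ∈ ∅; g ≡ 0 at y ∈ {2, 6}; common: ∅.
  x = 3: f ≡ 0 at y ∈ ∅; g ≡ 0 at y ∈ {3, 6}; common: ∅.
  x = 4: f ≡ 0 at y ∈ ∅; g ≡ 0 at y ∈ ∅; common: ∅.
  x = 5: f ≡ 0 at y ∈ {0}; g ≡ 0 at y ∈ ∅; common: ∅.
  x = 6: f ≡ 0 at y ∈ ∅; g ≡ 0 at y ∈ {2, 3}; common: ∅.
Collecting: common zeros = ∅, so the count is 0.
Comparison with the Bézout bound: 0 ≤ 4 = deg(f)·deg(g), as expected for curves with no common component (the affine F_7-count falls short of the bound because intersections may lie at infinity, over extension fields, or carry multiplicity).


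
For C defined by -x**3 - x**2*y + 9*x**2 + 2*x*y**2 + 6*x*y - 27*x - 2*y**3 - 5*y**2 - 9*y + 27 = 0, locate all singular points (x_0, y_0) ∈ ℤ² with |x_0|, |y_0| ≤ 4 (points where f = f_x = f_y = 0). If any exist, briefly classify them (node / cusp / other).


Singular points: {(3, 0)}; classification: cusp.

Compute partial derivatives:
  f_x = -3*x**2 - 2*x*y + 18*x + 2*y**2 + 6*y - 27.
  f_y = -x**2 + 4*x*y + 6*x - 6*y**2 - 10*y - 9.
Scan x_0 ∈ {−4, ..., 4}. For each x_0, f_y(x_0, y) is a polynomial in y; find its integer roots y ∈ {−4, ..., 4}, then test f_x and f at those candidates.
  x = -4: f_y(-4, y) = -6*y**2 - 26*y - 49; no integer root y with |y| ≤ 4.
  x = -3: f_y(-3, y) = -6*y**2 - 22*y - 36; no integer root y with |y| ≤ 4.
  x = -2: f_y(-2, y) = -6*y**2 - 18*y - 25; no integer root y with |y| ≤ 4.
  x = -1: f_y(-1, y) = -6*y**2 - 14*y - 16; no integer root y with |y| ≤ 4.
  x = 0: f_y(0, y) = -6*y**2 - 10*y - 9; no integer root y with |y| ≤ 4.
  x = 1: f_y(1, y) = -6*y**2 - 6*y - 4; no integer root y with |y| ≤ 4.
  x = 2: f_y(2, y) = -6*y**2 - 2*y - 1; no integer root y with |y| ≤ 4.
  x = 3: f_y(3, y) = -6*y**2 + 2*y; vanishes at y ∈ {0}. (3, 0): f_x = 0, f = 0 — SINGULAR.
  x = 4: f_y(4, y) = -6*y**2 + 6*y - 1; no integer root y with |y| ≤ 4.
Only singular point on the grid: (3, 0).
Classify: substitute x = 3 + u, y = 0 + v and expand: f = -u**3 - u**2*v + 2*u*v**2 - 2*v**3 + v**2.
No constant or linear terms (consistent with a singular point). Quadratic part: v**2. Cubic part: -u**3 - u**2*v + 2*u*v**2 - 2*v**3.
The quadratic part v**2 is a perfect square, so there is a single (double) tangent line v = 0, i.e. y = 0. Restricting the cubic part to that line (v = 0) leaves -u**3 ≠ 0, so f is not divisible by v and the branch is v² ≈ u**3 to lowest order — this is a cusp.
Classification: cusp.


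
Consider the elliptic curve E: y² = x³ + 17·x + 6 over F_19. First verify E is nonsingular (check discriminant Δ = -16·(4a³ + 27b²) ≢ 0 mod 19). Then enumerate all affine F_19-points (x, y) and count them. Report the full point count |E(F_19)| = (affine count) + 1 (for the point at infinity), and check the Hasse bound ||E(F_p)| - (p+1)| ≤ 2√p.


Affine points = {(0, 5), (0, 14), (1, 9), (1, 10), (4, 9), (4, 10), (5, 8), (5, 11), (6, 1), (6, 18), (10, 6), (10, 13), (11, 2), (11, 17), (12, 0), (13, 7), (13, 12), (14, 9), (14, 10), (15, 8), (15, 11), (16, 2), (16, 17), (18, 8), (18, 11)}; affine count = 25; |E(F_19)| = 26.

Discriminant check: Δ ∝ 4a³ + 27b² = 4·17³ + 27·6² = 4·4913 + 27·36 ≡ 9 (mod 19). Nonzero ⇒ E is nonsingular.
For each x ∈ F_19, compute rhs = x³ + 17·x + 6 mod 19, then count y ∈ F_19 with y² ≡ rhs.
  x = 0: rhs = 6, matching y values: 5, 14 (2 points).
  x = 1: rhs = 5, matching y values: 9, 10 (2 points).
  x = 2: rhs = 10, matching y values: none (0 points).
  x = 3: rhs = 8, matching y values: none (0 points).
  x = 4: rhs = 5, matching y values: 9, 10 (2 points).
  x = 5: rhs = 7, matching y values: 8, 11 (2 points).
  x = 6: rhs = 1, matching y values: 1, 18 (2 points).
  x = 7: rhs = 12, matching y values: none (0 points).
  x = 8: rhs = 8, matching y values: none (0 points).
  x = 9: rhs = 14, matching y values: none (0 points).
  x = 10: rhs = 17, matching y values: 6, 13 (2 points).
  x = 11: rhs = 4, matching y values: 2, 17 (2 points).
  x = 12: rhs = 0, matching y values: 0 (1 points).
  x = 13: rhs = 11, matching y values: 7, 12 (2 points).
  x = 14: rhs = 5, matching y values: 9, 10 (2 points).
  x = 15: rhs = 7, matching y values: 8, 11 (2 points).
  x = 16: rhs = 4, matching y values: 2, 17 (2 points).
  x = 17: rhs = 2, matching y values: none (0 points).
  x = 18: rhs = 7, matching y values: 8, 11 (2 points).
Total affine count: 25.
Full point count |E(F_19)| = 25 + 1 = 26.
Hasse bound: |26 − (19+1)| = |6| = 6 ≤ 2√19 ≈ 8.7178 ✓.


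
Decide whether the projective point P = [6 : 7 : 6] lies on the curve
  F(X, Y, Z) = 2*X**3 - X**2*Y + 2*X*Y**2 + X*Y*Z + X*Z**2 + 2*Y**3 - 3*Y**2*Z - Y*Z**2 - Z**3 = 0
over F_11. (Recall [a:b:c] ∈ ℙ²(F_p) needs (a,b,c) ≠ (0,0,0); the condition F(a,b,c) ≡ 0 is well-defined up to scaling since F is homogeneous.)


F(6,7,6) ≡ 0 (mod 11); P is on the curve.

Evaluate F(6, 7, 6) term-by-term (mod 11).
  2*X**3 ↦ 2·216·1·1 = 432
  -X**2*Y ↦ -1·36·7·1 = -252
  2*X*Y**2 ↦ 2·6·49·1 = 588
  X*Y*Z ↦ 1·6·7·6 = 252
  X*Z**2 ↦ 1·6·1·36 = 216
  2*Y**3 ↦ 2·1·343·1 = 686
  -3*Y**2*Z ↦ -3·1·49·6 = -882
  -Y*Z**2 ↦ -1·1·7·36 = -252
  -Z**3 ↦ -1·1·1·216 = -216
Sum: F(6, 7, 6) = (432) + (-252) + (588) + (252) + (216) + (686) + (-882) + (-252) + (-216) = 572.
Reducing mod 11: 572 ≡ 0 (mod 11).
Since F(a, b, c) ≡ 0 (mod 11), P lies on the curve.


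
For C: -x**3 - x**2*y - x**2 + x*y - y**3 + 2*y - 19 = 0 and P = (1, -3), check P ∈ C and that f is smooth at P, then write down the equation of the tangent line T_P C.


Tangent line at P: -2*x - 25*y - 73 = 0.

Step 1: f(1, -3) = 0, so P lies on C.
Step 2: partial derivatives
  f_x(x, y) = -3*x**2 - 2*x*y - 2*x + y, f_y(x, y) = -x**2 + x - 3*y**2 + 2.
  f_x(P) = -2, f_y(P) = -25 (gradient nonzero, so P is smooth).
Step 3: tangent line at P: -2·(x − 1) + -25·(y − -3) = 0.
Expanding: -2*x - 25*y - 73 = 0.


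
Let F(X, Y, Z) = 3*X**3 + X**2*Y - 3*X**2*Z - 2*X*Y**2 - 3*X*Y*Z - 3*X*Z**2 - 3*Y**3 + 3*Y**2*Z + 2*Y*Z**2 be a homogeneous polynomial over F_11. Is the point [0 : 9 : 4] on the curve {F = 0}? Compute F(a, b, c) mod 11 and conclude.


F(0,9,4) ≡ 8 (mod 11); P is NOT on the curve.

Evaluate F(0, 9, 4) term-by-term (mod 11).
  3*X**3 ↦ 3·0·1·1 = 0
  X**2*Y ↦ 1·0·9·1 = 0
  -3*X**2*Z ↦ -3·0·1·4 = 0
  -2*X*Y**2 ↦ -2·0·81·1 = 0
  -3*X*Y*Z ↦ -3·0·9·4 = 0
  -3*X*Z**2 ↦ -3·0·1·16 = 0
  -3*Y**3 ↦ -3·1·729·1 = -2187
  3*Y**2*Z ↦ 3·1·81·4 = 972
  2*Y*Z**2 ↦ 2·1·9·16 = 288
Sum: F(0, 9, 4) = (0) + (0) + (0) + (0) + (0) + (0) + (-2187) + (972) + (288) = -927.
Reducing mod 11: -927 ≡ 8 (mod 11).
Since F(a, b, c) ≡ 8 ≠ 0 (mod 11), P does NOT lie on the curve.


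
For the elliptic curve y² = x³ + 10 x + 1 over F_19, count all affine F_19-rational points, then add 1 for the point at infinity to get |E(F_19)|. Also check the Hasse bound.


Affine points = {(0, 1), (0, 18), (3, 1), (3, 18), (5, 9), (5, 10), (6, 7), (6, 12), (8, 2), (8, 17), (11, 6), (11, 13), (12, 5), (12, 14), (14, 4), (14, 15), (15, 7), (15, 12), (16, 1), (16, 18), (17, 7), (17, 12), (18, 3), (18, 16)}; affine count = 24; |E(F_19)| = 25.

Discriminant check: Δ ∝ 4a³ + 27b² = 4·10³ + 27·1² = 4·1000 + 27·1 ≡ 18 (mod 19). Nonzero ⇒ E is nonsingular.
For each x ∈ F_19, compute rhs = x³ + 10·x + 1 mod 19, then count y ∈ F_19 with y² ≡ rhs.
  x = 0: rhs = 1, matching y values: 1, 18 (2 points).
  x = 1: rhs = 12, matching y values: none (0 points).
  x = 2: rhs = 10, matching y values: none (0 points).
  x = 3: rhs = 1, matching y values: 1, 18 (2 points).
  x = 4: rhs = 10, matching y values: none (0 points).
  x = 5: rhs = 5, matching y values: 9, 10 (2 points).
  x = 6: rhs = 11, matching y values: 7, 12 (2 points).
  x = 7: rhs = 15, matching y values: none (0 points).
  x = 8: rhs = 4, matching y values: 2, 17 (2 points).
  x = 9: rhs = 3, matching y values: none (0 points).
  x = 10: rhs = 18, matching y values: none (0 points).
  x = 11: rhs = 17, matching y values: 6, 13 (2 points).
  x = 12: rhs = 6, matching y values: 5, 14 (2 points).
  x = 13: rhs = 10, matching y values: none (0 points).
  x = 14: rhs = 16, matching y values: 4, 15 (2 points).
  x = 15: rhs = 11, matching y values: 7, 12 (2 points).
  x = 16: rhs = 1, matching y values: 1, 18 (2 points).
  x = 17: rhs = 11, matching y values: 7, 12 (2 points).
  x = 18: rhs = 9, matching y values: 3, 16 (2 points).
Total affine count: 24.
Full point count |E(F_19)| = 24 + 1 = 25.
Hasse bound: |25 − (19+1)| = |5| = 5 ≤ 2√19 ≈ 8.7178 ✓.


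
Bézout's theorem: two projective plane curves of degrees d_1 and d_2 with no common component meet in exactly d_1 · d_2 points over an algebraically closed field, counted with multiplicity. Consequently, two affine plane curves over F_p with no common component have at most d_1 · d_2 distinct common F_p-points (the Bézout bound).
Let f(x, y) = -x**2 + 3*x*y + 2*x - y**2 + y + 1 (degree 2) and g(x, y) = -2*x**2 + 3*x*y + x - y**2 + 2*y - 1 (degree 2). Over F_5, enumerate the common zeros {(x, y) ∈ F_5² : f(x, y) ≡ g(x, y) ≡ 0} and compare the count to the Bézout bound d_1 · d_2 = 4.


Common zeros: {(4, 2)}; count = 1; Bézout bound = 4.

deg(f) = 2, deg(g) = 2, so Bézout bound = 4.
Scan x ∈ F_5. For each x, list the y ∈ F_5 with f(x, y) ≡ 0 and those with g(x, y) ≡ 0 (mod 5); the common zeros in that column are the intersection.
  x = 0: f ≡ 0 at y ∈ {3}; g ≡ 0 at y ∈ {1}; common: ∅.
  x = 1: f ≡ 0 at y ∈ {1, 3}; g ≡ 0 at y ∈ ∅; common: ∅.
  x = 2: f ≡ 0 at y ∈ ∅; g ≡ 0 at y ∈ {1, 2}; common: ∅.
  x = 3: f ≡ 0 at y ∈ ∅; g ≡ 0 at y ∈ ∅; common: ∅.
  x = 4: f ≡ 0 at y ∈ {1, 2}; g ≡ 0 at y ∈ {2}; common: {2}.
Collecting: common zeros = {(4, 2)}, so the count is 1.
Comparison with the Bézout bound: 1 ≤ 4 = deg(f)·deg(g), as expected for curves with no common component (the affine F_5-count falls short of the bound because intersections may lie at infinity, over extension fields, or carry multiplicity).


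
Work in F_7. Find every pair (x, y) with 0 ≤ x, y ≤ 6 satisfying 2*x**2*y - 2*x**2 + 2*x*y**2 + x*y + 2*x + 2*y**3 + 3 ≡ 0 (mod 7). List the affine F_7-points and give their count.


Affine F_7-points: {(1, 3), (1, 4), (1, 6), (2, 3), (2, 4), (2, 5), (4, 0), (4, 5), (5, 6), (6, 1)}; count = 10.

For each of the 49 pairs (x, y) ∈ F_7², evaluate f(x, y) mod 7. Record the zeros.
  x = 0: [0↦3, 1↦5, 2↦5, 3↦1, 4↦5, 5↦1, 6↦1]  zeros at y ∈ ∅
  x = 1: [0↦3, 1↦3, 2↦5, 3↦0, 4↦0, 5↦3, 6↦0]  zeros at y ∈ {3, 4, 6}
  x = 2: [0↦6, 1↦1, 2↦2, 3↦0, 4↦0, 5↦0, 6↦5]  zeros at y ∈ {3, 4, 5}
  x = 3: [0↦5, 1↦6, 2↦3, 3↦1, 4↦5, 5↦6, 6↦2]  zeros at y ∈ ∅
  x = 4: [0↦0, 1↦4, 2↦1, 3↦3, 4↦1, 5↦0, 6↦5]  zeros at y ∈ {0, 5}
  x = 5: [0↦5, 1↦2, 2↦3, 3↦6, 4↦2, 5↦3, 6↦0]  zeros at y ∈ {6}
  x = 6: [0↦6, 1↦0, 2↦2, 3↦3, 4↦1, 5↦1, 6↦1]  zeros at y ∈ {1}
Collecting zeros: affine points = {(1, 3), (1, 4), (1, 6), (2, 3), (2, 4), (2, 5), (4, 0), (4, 5), (5, 6), (6, 1)}.
Total count |C(F_7)_aff| = 10.


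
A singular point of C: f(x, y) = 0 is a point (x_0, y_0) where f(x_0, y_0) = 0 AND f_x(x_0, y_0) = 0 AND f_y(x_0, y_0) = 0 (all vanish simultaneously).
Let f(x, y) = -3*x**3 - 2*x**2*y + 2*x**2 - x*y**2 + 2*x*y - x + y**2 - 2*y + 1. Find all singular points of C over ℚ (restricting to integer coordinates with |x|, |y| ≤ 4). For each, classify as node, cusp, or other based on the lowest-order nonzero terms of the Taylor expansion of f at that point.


Singular points: {(0, 1)}; classification: cusp.

Compute partial derivatives:
  f_x = -9*x**2 - 4*x*y + 4*x - y**2 + 2*y - 1.
  f_y = -2*x**2 - 2*x*y + 2*x + 2*y - 2.
Scan x_0 ∈ {−4, ..., 4}. For each x_0, f_y(x_0, y) is a polynomial in y; find its integer roots y ∈ {−4, ..., 4}, then test f_x and f at those candidates.
  x = -4: f_y(-4, y) = 10*y - 42; no integer root y with |y| ≤ 4.
  x = -3: f_y(-3, y) = 8*y - 26; no integer root y with |y| ≤ 4.
  x = -2: f_y(-2, y) = 6*y - 14; no integer root y with |y| ≤ 4.
  x = -1: f_y(-1, y) = 4*y - 6; no integer root y with |y| ≤ 4.
  x = 0: f_y(0, y) = 2*y - 2; vanishes at y ∈ {1}. (0, 1): f_x = 0, f = 0 — SINGULAR.
  x = 1: f_y(1, y) = -2; no integer root y with |y| ≤ 4.
  x = 2: f_y(2, y) = -2*y - 6; vanishes at y ∈ {-3}. (2, -3): f_x = -20 ≠ 0.
  x = 3: f_y(3, y) = -4*y - 14; no integer root y with |y| ≤ 4.
  x = 4: f_y(4, y) = -6*y - 26; no integer root y with |y| ≤ 4.
Only singular point on the grid: (0, 1).
Classify: substitute x = 0 + u, y = 1 + v and expand: f = -3*u**3 - 2*u**2*v - u*v**2 + v**2.
No constant or linear terms (consistent with a singular point). Quadratic part: v**2. Cubic part: -3*u**3 - 2*u**2*v - u*v**2.
The quadratic part v**2 is a perfect square, so there is a single (double) tangent line v = 0, i.e. y = 1. Restricting the cubic part to that line (v = 0) leaves -3*u**3 ≠ 0, so f is not divisible by v and the branch is v² ≈ 3*u**3 to lowest order — this is a cusp.
Classification: cusp.


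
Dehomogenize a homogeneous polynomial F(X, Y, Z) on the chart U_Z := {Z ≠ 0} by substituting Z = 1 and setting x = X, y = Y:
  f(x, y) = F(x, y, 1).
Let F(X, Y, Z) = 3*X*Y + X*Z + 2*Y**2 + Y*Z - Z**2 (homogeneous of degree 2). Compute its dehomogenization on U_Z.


f(x, y) = 3*x*y + x + 2*y**2 + y - 1

On U_Z we set Z = 1. Each monomial c·X^i·Y^j·Z^k in F becomes c·x^i·y^j·1^k = c·x^i·y^j.
Substituting Z = 1: F(X, Y, 1) = 3*x*y + x + 2*y**2 + y - 1.
Note: deg(f) ≤ deg(F) = 2; strict inequality happens when F is divisible by Z (lost terms).


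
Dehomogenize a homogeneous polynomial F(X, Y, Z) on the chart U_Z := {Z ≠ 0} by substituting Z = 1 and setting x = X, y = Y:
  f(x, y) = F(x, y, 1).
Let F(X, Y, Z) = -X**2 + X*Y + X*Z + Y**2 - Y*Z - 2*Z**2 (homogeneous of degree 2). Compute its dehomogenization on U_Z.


f(x, y) = -x**2 + x*y + x + y**2 - y - 2

On U_Z we set Z = 1. Each monomial c·X^i·Y^j·Z^k in F becomes c·x^i·y^j·1^k = c·x^i·y^j.
Substituting Z = 1: F(X, Y, 1) = -x**2 + x*y + x + y**2 - y - 2.
Note: deg(f) ≤ deg(F) = 2; strict inequality happens when F is divisible by Z (lost terms).


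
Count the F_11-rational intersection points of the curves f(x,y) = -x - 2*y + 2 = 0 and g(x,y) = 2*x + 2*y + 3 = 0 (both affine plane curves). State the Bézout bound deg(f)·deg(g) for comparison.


Common zeros: {(6, 9)}; count = 1; Bézout bound = 1.

deg(f) = 1, deg(g) = 1, so Bézout bound = 1.
Scan x ∈ F_11. For each x, list the y ∈ F_11 with f(x, y) ≡ 0 and those with g(x, y) ≡ 0 (mod 11); the common zeros in that column are the intersection.
  x = 0: f ≡ 0 at y ∈ {1}; g ≡ 0 at y ∈ {4}; common: ∅.
  x = 1: f ≡ 0 at y ∈ {6}; g ≡ 0 at y ∈ {3}; common: ∅.
  x = 2: f ≡ 0 at y ∈ {0}; g ≡ 0 at y ∈ {2}; common: ∅.
  x = 3: f ≡ 0 at y ∈ {5}; g ≡ 0 at y ∈ {1}; common: ∅.
  x = 4: f ≡ 0 at y ∈ {10}; g ≡ 0 at y ∈ {0}; common: ∅.
  x = 5: f ≡ 0 at y ∈ {4}; g ≡ 0 at y ∈ {10}; common: ∅.
  x = 6: f ≡ 0 at y ∈ {9}; g ≡ 0 at y ∈ {9}; common: {9}.
  x = 7: f ≡ 0 at y ∈ {3}; g ≡ 0 at y ∈ {8}; common: ∅.
  x = 8: f ≡ 0 at y ∈ {8}; g ≡ 0 at y ∈ {7}; common: ∅.
  x = 9: f ≡ 0 at y ∈ {2}; g ≡ 0 at y ∈ {6}; common: ∅.
  x = 10: f ≡ 0 at y ∈ {7}; g ≡ 0 at y ∈ {5}; common: ∅.
Collecting: common zeros = {(6, 9)}, so the count is 1.
Comparison with the Bézout bound: 1 ≤ 1 = deg(f)·deg(g), as expected for curves with no common component (the bound is attained).


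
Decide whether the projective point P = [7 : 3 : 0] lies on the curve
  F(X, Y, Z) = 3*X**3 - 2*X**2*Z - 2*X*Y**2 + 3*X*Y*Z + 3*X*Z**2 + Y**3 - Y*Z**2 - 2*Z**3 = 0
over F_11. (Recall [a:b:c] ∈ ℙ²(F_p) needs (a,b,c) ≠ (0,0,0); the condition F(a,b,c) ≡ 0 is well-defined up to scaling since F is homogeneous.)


F(7,3,0) ≡ 6 (mod 11); P is NOT on the curve.

Evaluate F(7, 3, 0) term-by-term (mod 11).
  3*X**3 ↦ 3·343·1·1 = 1029
  -2*X**2*Z ↦ -2·49·1·0 = 0
  -2*X*Y**2 ↦ -2·7·9·1 = -126
  3*X*Y*Z ↦ 3·7·3·0 = 0
  3*X*Z**2 ↦ 3·7·1·0 = 0
  Y**3 ↦ 1·1·27·1 = 27
  -Y*Z**2 ↦ -1·1·3·0 = 0
  -2*Z**3 ↦ -2·1·1·0 = 0
Sum: F(7, 3, 0) = (1029) + (0) + (-126) + (0) + (0) + (27) + (0) + (0) = 930.
Reducing mod 11: 930 ≡ 6 (mod 11).
Since F(a, b, c) ≡ 6 ≠ 0 (mod 11), P does NOT lie on the curve.


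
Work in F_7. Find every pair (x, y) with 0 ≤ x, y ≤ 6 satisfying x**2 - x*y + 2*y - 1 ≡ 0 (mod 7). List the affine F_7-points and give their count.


Affine F_7-points: {(0, 4), (1, 0), (3, 1), (4, 4), (5, 1), (6, 0)}; count = 6.

For each of the 49 pairs (x, y) ∈ F_7², evaluate f(x, y) mod 7. Record the zeros.
  x = 0: [0↦6, 1↦1, 2↦3, 3↦5, 4↦0, 5↦2, 6↦4]  zeros at y ∈ {4}
  x = 1: [0↦0, 1↦1, 2↦2, 3↦3, 4↦4, 5↦5, 6↦6]  zeros at y ∈ {0}
  x = 2: [0↦3, 1↦3, 2↦3, 3↦3, 4↦3, 5↦3, 6↦3]  zeros at y ∈ ∅
  x = 3: [0↦1, 1↦0, 2↦6, 3↦5, 4↦4, 5↦3, 6↦2]  zeros at y ∈ {1}
  x = 4: [0↦1, 1↦6, 2↦4, 3↦2, 4↦0, 5↦5, 6↦3]  zeros at y ∈ {4}
  x = 5: [0↦3, 1↦0, 2↦4, 3↦1, 4↦5, 5↦2, 6↦6]  zeros at y ∈ {1}
  x = 6: [0↦0, 1↦3, 2↦6, 3↦2, 4↦5, 5↦1, 6↦4]  zeros at y ∈ {0}
Collecting zeros: affine points = {(0, 4), (1, 0), (3, 1), (4, 4), (5, 1), (6, 0)}.
Total count |C(F_7)_aff| = 6.


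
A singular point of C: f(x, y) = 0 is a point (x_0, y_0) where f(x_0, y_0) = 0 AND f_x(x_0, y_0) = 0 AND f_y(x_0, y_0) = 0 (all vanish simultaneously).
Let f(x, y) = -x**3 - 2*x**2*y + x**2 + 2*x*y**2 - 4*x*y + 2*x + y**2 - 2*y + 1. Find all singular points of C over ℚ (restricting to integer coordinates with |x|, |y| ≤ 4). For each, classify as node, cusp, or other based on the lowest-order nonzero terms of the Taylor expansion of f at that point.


Singular points: {(0, 1)}; classification: node.

Compute partial derivatives:
  f_x = -3*x**2 - 4*x*y + 2*x + 2*y**2 - 4*y + 2.
  f_y = -2*x**2 + 4*x*y - 4*x + 2*y - 2.
Scan x_0 ∈ {−4, ..., 4}. For each x_0, f_y(x_0, y) is a polynomial in y; find its integer roots y ∈ {−4, ..., 4}, then test f_x and f at those candidates.
  x = -4: f_y(-4, y) = -14*y - 18; no integer root y with |y| ≤ 4.
  x = -3: f_y(-3, y) = -10*y - 8; no integer root y with |y| ≤ 4.
  x = -2: f_y(-2, y) = -6*y - 2; no integer root y with |y| ≤ 4.
  x = -1: f_y(-1, y) = -2*y; vanishes at y ∈ {0}. (-1, 0): f_x = -3 ≠ 0.
  x = 0: f_y(0, y) = 2*y - 2; vanishes at y ∈ {1}. (0, 1): f_x = 0, f = 0 — SINGULAR.
  x = 1: f_y(1, y) = 6*y - 8; no integer root y with |y| ≤ 4.
  x = 2: f_y(2, y) = 10*y - 18; no integer root y with |y| ≤ 4.
  x = 3: f_y(3, y) = 14*y - 32; no integer root y with |y| ≤ 4.
  x = 4: f_y(4, y) = 18*y - 50; no integer root y with |y| ≤ 4.
Only singular point on the grid: (0, 1).
Classify: substitute x = 0 + u, y = 1 + v and expand: f = -u**3 - 2*u**2*v - u**2 + 2*u*v**2 + v**2.
No constant or linear terms (consistent with a singular point). Quadratic part: -u**2 + v**2. Cubic part: -u**3 - 2*u**2*v + 2*u*v**2.
The quadratic part v**2 - u**2 = (v − u)(v + u) splits into two distinct linear factors, so there are two distinct tangent lines y − 1 = ±(x − 0) — this is a node (ordinary double point).
Classification: node.


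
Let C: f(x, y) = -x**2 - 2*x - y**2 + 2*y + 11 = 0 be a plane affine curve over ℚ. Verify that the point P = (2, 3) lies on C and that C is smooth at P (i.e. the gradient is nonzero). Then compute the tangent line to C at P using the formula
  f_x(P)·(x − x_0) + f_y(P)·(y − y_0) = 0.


Tangent line at P: -6*x - 4*y + 24 = 0.

Step 1: f(2, 3) = 0, so P lies on C.
Step 2: partial derivatives
  f_x(x, y) = -2*x - 2, f_y(x, y) = 2 - 2*y.
  f_x(P) = -6, f_y(P) = -4 (gradient nonzero, so P is smooth).
Step 3: tangent line at P: -6·(x − 2) + -4·(y − 3) = 0.
Expanding: -6*x - 4*y + 24 = 0.


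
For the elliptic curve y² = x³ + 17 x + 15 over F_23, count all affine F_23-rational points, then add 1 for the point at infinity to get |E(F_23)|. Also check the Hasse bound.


Affine points = {(3, 1), (3, 22), (4, 3), (4, 20), (5, 8), (5, 15), (9, 0), (10, 9), (10, 14), (13, 8), (13, 15), (16, 6), (16, 17), (18, 9), (18, 14), (20, 11), (20, 12)}; affine count = 17; |E(F_23)| = 18.

Discriminant check: Δ ∝ 4a³ + 27b² = 4·17³ + 27·15² = 4·4913 + 27·225 ≡ 13 (mod 23). Nonzero ⇒ E is nonsingular.
For each x ∈ F_23, compute rhs = x³ + 17·x + 15 mod 23, then count y ∈ F_23 with y² ≡ rhs.
  x = 0: rhs = 15, matching y values: none (0 points).
  x = 1: rhs = 10, matching y values: none (0 points).
  x = 2: rhs = 11, matching y values: none (0 points).
  x = 3: rhs = 1, matching y values: 1, 22 (2 points).
  x = 4: rhs = 9, matching y values: 3, 20 (2 points).
  x = 5: rhs = 18, matching y values: 8, 15 (2 points).
  x = 6: rhs = 11, matching y values: none (0 points).
  x = 7: rhs = 17, matching y values: none (0 points).
  x = 8: rhs = 19, matching y values: none (0 points).
  x = 9: rhs = 0, matching y values: 0 (1 points).
  x = 10: rhs = 12, matching y values: 9, 14 (2 points).
  x = 11: rhs = 15, matching y values: none (0 points).
  x = 12: rhs = 15, matching y values: none (0 points).
  x = 13: rhs = 18, matching y values: 8, 15 (2 points).
  x = 14: rhs = 7, matching y values: none (0 points).
  x = 15: rhs = 11, matching y values: none (0 points).
  x = 16: rhs = 13, matching y values: 6, 17 (2 points).
  x = 17: rhs = 19, matching y values: none (0 points).
  x = 18: rhs = 12, matching y values: 9, 14 (2 points).
  x = 19: rhs = 21, matching y values: none (0 points).
  x = 20: rhs = 6, matching y values: 11, 12 (2 points).
  x = 21: rhs = 19, matching y values: none (0 points).
  x = 22: rhs = 20, matching y values: none (0 points).
Total affine count: 17.
Full point count |E(F_23)| = 17 + 1 = 18.
Hasse bound: |18 − (23+1)| = |-6| = 6 ≤ 2√23 ≈ 9.5917 ✓.


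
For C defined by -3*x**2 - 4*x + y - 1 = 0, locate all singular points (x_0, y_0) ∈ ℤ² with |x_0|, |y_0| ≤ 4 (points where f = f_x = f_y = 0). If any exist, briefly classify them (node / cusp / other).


No singular points in the scanned grid; C is smooth there.

Compute partial derivatives:
  f_x = -6*x - 4.
  f_y = 1.
f_y = 1 is a nonzero constant, so f_y never vanishes: no point (x, y) can satisfy f = f_x = f_y = 0. In particular no (x, y) ∈ {−4, ..., 4}² is singular; the curve is smooth.


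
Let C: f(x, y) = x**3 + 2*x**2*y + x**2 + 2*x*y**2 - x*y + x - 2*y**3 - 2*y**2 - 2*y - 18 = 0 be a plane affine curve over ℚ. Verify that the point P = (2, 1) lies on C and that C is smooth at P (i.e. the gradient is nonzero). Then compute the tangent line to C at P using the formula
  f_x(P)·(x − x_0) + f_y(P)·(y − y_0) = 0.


Tangent line at P: 26*x + 2*y - 54 = 0.

Step 1: f(2, 1) = 0, so P lies on C.
Step 2: partial derivatives
  f_x(x, y) = 3*x**2 + 4*x*y + 2*x + 2*y**2 - y + 1, f_y(x, y) = 2*x**2 + 4*x*y - x - 6*y**2 - 4*y - 2.
  f_x(P) = 26, f_y(P) = 2 (gradient nonzero, so P is smooth).
Step 3: tangent line at P: 26·(x − 2) + 2·(y − 1) = 0.
Expanding: 26*x + 2*y - 54 = 0.


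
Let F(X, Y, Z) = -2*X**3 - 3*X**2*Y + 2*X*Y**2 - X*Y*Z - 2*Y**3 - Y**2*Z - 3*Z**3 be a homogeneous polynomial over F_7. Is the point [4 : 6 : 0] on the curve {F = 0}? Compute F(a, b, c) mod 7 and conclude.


F(4,6,0) ≡ 0 (mod 7); P is on the curve.

Evaluate F(4, 6, 0) term-by-term (mod 7).
  -2*X**3 ↦ -2·64·1·1 = -128
  -3*X**2*Y ↦ -3·16·6·1 = -288
  2*X*Y**2 ↦ 2·4·36·1 = 288
  -X*Y*Z ↦ -1·4·6·0 = 0
  -2*Y**3 ↦ -2·1·216·1 = -432
  -Y**2*Z ↦ -1·1·36·0 = 0
  -3*Z**3 ↦ -3·1·1·0 = 0
Sum: F(4, 6, 0) = (-128) + (-288) + (288) + (0) + (-432) + (0) + (0) = -560.
Reducing mod 7: -560 ≡ 0 (mod 7).
Since F(a, b, c) ≡ 0 (mod 7), P lies on the curve.


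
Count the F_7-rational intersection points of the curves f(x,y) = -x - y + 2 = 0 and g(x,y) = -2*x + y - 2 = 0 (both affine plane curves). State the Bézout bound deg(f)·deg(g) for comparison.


Common zeros: {(0, 2)}; count = 1; Bézout bound = 1.

deg(f) = 1, deg(g) = 1, so Bézout bound = 1.
Scan x ∈ F_7. For each x, list the y ∈ F_7 with f(x, y) ≡ 0 and those with g(x, y) ≡ 0 (mod 7); the common zeros in that column are the intersection.
  x = 0: f ≡ 0 at y ∈ {2}; g ≡ 0 at y ∈ {2}; common: {2}.
  x = 1: f ≡ 0 at y ∈ {1}; g ≡ 0 at y ∈ {4}; common: ∅.
  x = 2: f ≡ 0 at y ∈ {0}; g ≡ 0 at y ∈ {6}; common: ∅.
  x = 3: f ≡ 0 at y ∈ {6}; g ≡ 0 at y ∈ {1}; common: ∅.
  x = 4: f ≡ 0 at y ∈ {5}; g ≡ 0 at y ∈ {3}; common: ∅.
  x = 5: f ≡ 0 at y ∈ {4}; g ≡ 0 at y ∈ {5}; common: ∅.
  x = 6: f ≡ 0 at y ∈ {3}; g ≡ 0 at y ∈ {0}; common: ∅.
Collecting: common zeros = {(0, 2)}, so the count is 1.
Comparison with the Bézout bound: 1 ≤ 1 = deg(f)·deg(g), as expected for curves with no common component (the bound is attained).


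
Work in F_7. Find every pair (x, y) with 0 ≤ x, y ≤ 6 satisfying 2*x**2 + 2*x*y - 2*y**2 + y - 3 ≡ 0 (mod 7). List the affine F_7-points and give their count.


Affine F_7-points: {(1, 1), (1, 4), (2, 2), (2, 4), (3, 2), (3, 5), (5, 1), (6, 5)}; count = 8.

For each of the 49 pairs (x, y) ∈ F_7², evaluate f(x, y) mod 7. Record the zeros.
  x = 0: [0↦4, 1↦3, 2↦5, 3↦3, 4↦4, 5↦1, 6↦1]  zeros at y ∈ ∅
  x = 1: [0↦6, 1↦0, 2↦4, 3↦4, 4↦0, 5↦6, 6↦1]  zeros at y ∈ {1, 4}
  x = 2: [0↦5, 1↦1, 2↦0, 3↦2, 4↦0, 5↦1, 6↦5]  zeros at y ∈ {2, 4}
  x = 3: [0↦1, 1↦6, 2↦0, 3↦4, 4↦4, 5↦0, 6↦6]  zeros at y ∈ {2, 5}
  x = 4: [0↦1, 1↦1, 2↦4, 3↦3, 4↦5, 5↦3, 6↦4]  zeros at y ∈ ∅
  x = 5: [0↦5, 1↦0, 2↦5, 3↦6, 4↦3, 5↦3, 6↦6]  zeros at y ∈ {1}
  x = 6: [0↦6, 1↦3, 2↦3, 3↦6, 4↦5, 5↦0, 6↦5]  zeros at y ∈ {5}
Collecting zeros: affine points = {(1, 1), (1, 4), (2, 2), (2, 4), (3, 2), (3, 5), (5, 1), (6, 5)}.
Total count |C(F_7)_aff| = 8.


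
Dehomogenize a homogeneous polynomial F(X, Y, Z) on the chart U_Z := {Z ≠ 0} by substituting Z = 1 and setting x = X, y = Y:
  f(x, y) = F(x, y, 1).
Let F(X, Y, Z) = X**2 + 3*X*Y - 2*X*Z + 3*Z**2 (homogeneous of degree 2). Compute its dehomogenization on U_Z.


f(x, y) = x**2 + 3*x*y - 2*x + 3

On U_Z we set Z = 1. Each monomial c·X^i·Y^j·Z^k in F becomes c·x^i·y^j·1^k = c·x^i·y^j.
Substituting Z = 1: F(X, Y, 1) = x**2 + 3*x*y - 2*x + 3.
Note: deg(f) ≤ deg(F) = 2; strict inequality happens when F is divisible by Z (lost terms).


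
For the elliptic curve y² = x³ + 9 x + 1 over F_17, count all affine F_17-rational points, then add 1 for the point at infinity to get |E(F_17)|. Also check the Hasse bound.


Affine points = {(0, 1), (0, 16), (3, 2), (3, 15), (4, 4), (4, 13), (5, 1), (5, 16), (6, 4), (6, 13), (7, 4), (7, 13), (12, 1), (12, 16), (14, 7), (14, 10), (15, 3), (15, 14), (16, 5), (16, 12)}; affine count = 20; |E(F_17)| = 21.

Discriminant check: Δ ∝ 4a³ + 27b² = 4·9³ + 27·1² = 4·729 + 27·1 ≡ 2 (mod 17). Nonzero ⇒ E is nonsingular.
For each x ∈ F_17, compute rhs = x³ + 9·x + 1 mod 17, then count y ∈ F_17 with y² ≡ rhs.
  x = 0: rhs = 1, matching y values: 1, 16 (2 points).
  x = 1: rhs = 11, matching y values: none (0 points).
  x = 2: rhs = 10, matching y values: none (0 points).
  x = 3: rhs = 4, matching y values: 2, 15 (2 points).
  x = 4: rhs = 16, matching y values: 4, 13 (2 points).
  x = 5: rhs = 1, matching y values: 1, 16 (2 points).
  x = 6: rhs = 16, matching y values: 4, 13 (2 points).
  x = 7: rhs = 16, matching y values: 4, 13 (2 points).
  x = 8: rhs = 7, matching y values: none (0 points).
  x = 9: rhs = 12, matching y values: none (0 points).
  x = 10: rhs = 3, matching y values: none (0 points).
  x = 11: rhs = 3, matching y values: none (0 points).
  x = 12: rhs = 1, matching y values: 1, 16 (2 points).
  x = 13: rhs = 3, matching y values: none (0 points).
  x = 14: rhs = 15, matching y values: 7, 10 (2 points).
  x = 15: rhs = 9, matching y values: 3, 14 (2 points).
  x = 16: rhs = 8, matching y values: 5, 12 (2 points).
Total affine count: 20.
Full point count |E(F_17)| = 20 + 1 = 21.
Hasse bound: |21 − (17+1)| = |3| = 3 ≤ 2√17 ≈ 8.2462 ✓.


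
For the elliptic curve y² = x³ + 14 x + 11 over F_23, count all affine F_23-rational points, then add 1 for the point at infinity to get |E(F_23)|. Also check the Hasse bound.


Affine points = {(1, 7), (1, 16), (2, 1), (2, 22), (4, 4), (4, 19), (6, 9), (6, 14), (10, 1), (10, 22), (11, 1), (11, 22), (15, 10), (15, 13), (18, 0), (19, 11), (19, 12)}; affine count = 17; |E(F_23)| = 18.

Discriminant check: Δ ∝ 4a³ + 27b² = 4·14³ + 27·11² = 4·2744 + 27·121 ≡ 6 (mod 23). Nonzero ⇒ E is nonsingular.
For each x ∈ F_23, compute rhs = x³ + 14·x + 11 mod 23, then count y ∈ F_23 with y² ≡ rhs.
  x = 0: rhs = 11, matching y values: none (0 points).
  x = 1: rhs = 3, matching y values: 7, 16 (2 points).
  x = 2: rhs = 1, matching y values: 1, 22 (2 points).
  x = 3: rhs = 11, matching y values: none (0 points).
  x = 4: rhs = 16, matching y values: 4, 19 (2 points).
  x = 5: rhs = 22, matching y values: none (0 points).
  x = 6: rhs = 12, matching y values: 9, 14 (2 points).
  x = 7: rhs = 15, matching y values: none (0 points).
  x = 8: rhs = 14, matching y values: none (0 points).
  x = 9: rhs = 15, matching y values: none (0 points).
  x = 10: rhs = 1, matching y values: 1, 22 (2 points).
  x = 11: rhs = 1, matching y values: 1, 22 (2 points).
  x = 12: rhs = 21, matching y values: none (0 points).
  x = 13: rhs = 21, matching y values: none (0 points).
  x = 14: rhs = 7, matching y values: none (0 points).
  x = 15: rhs = 8, matching y values: 10, 13 (2 points).
  x = 16: rhs = 7, matching y values: none (0 points).
  x = 17: rhs = 10, matching y values: none (0 points).
  x = 18: rhs = 0, matching y values: 0 (1 points).
  x = 19: rhs = 6, matching y values: 11, 12 (2 points).
  x = 20: rhs = 11, matching y values: none (0 points).
  x = 21: rhs = 21, matching y values: none (0 points).
  x = 22: rhs = 19, matching y values: none (0 points).
Total affine count: 17.
Full point count |E(F_23)| = 17 + 1 = 18.
Hasse bound: |18 − (23+1)| = |-6| = 6 ≤ 2√23 ≈ 9.5917 ✓.


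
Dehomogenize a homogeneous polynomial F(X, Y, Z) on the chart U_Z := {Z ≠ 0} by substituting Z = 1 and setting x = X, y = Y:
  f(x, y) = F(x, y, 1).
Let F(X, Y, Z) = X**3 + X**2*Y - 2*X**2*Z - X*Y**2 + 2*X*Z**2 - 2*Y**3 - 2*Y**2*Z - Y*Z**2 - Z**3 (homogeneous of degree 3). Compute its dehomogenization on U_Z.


f(x, y) = x**3 + x**2*y - 2*x**2 - x*y**2 + 2*x - 2*y**3 - 2*y**2 - y - 1

On U_Z we set Z = 1. Each monomial c·X^i·Y^j·Z^k in F becomes c·x^i·y^j·1^k = c·x^i·y^j.
Substituting Z = 1: F(X, Y, 1) = x**3 + x**2*y - 2*x**2 - x*y**2 + 2*x - 2*y**3 - 2*y**2 - y - 1.
Note: deg(f) ≤ deg(F) = 3; strict inequality happens when F is divisible by Z (lost terms).


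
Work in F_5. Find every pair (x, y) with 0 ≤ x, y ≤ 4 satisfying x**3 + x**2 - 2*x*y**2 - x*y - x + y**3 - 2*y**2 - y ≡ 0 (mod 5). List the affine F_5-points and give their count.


Affine F_5-points: {(0, 0), (2, 0), (4, 4)}; count = 3.

For each of the 25 pairs (x, y) ∈ F_5², evaluate f(x, y) mod 5. Record the zeros.
  x = 0: [0↦0, 1↦3, 2↦3, 3↦1, 4↦3]  zeros at y ∈ {0}
  x = 1: [0↦1, 1↦1, 2↦4, 3↦1, 4↦3]  zeros at y ∈ ∅
  x = 2: [0↦0, 1↦2, 2↦3, 3↦4, 4↦1]  zeros at y ∈ {0}
  x = 3: [0↦3, 1↦2, 2↦1, 3↦1, 4↦3]  zeros at y ∈ ∅
  x = 4: [0↦1, 1↦2, 2↦4, 3↦3, 4↦0]  zeros at y ∈ {4}
Collecting zeros: affine points = {(0, 0), (2, 0), (4, 4)}.
Total count |C(F_5)_aff| = 3.


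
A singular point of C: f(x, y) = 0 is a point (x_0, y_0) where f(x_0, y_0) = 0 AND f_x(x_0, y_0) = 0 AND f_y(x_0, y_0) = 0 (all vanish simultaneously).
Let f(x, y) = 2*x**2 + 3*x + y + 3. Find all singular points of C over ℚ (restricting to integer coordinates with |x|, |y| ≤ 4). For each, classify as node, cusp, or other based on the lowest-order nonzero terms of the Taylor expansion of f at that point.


No singular points in the scanned grid; C is smooth there.

Compute partial derivatives:
  f_x = 4*x + 3.
  f_y = 1.
f_y = 1 is a nonzero constant, so f_y never vanishes: no point (x, y) can satisfy f = f_x = f_y = 0. In particular no (x, y) ∈ {−4, ..., 4}² is singular; the curve is smooth.


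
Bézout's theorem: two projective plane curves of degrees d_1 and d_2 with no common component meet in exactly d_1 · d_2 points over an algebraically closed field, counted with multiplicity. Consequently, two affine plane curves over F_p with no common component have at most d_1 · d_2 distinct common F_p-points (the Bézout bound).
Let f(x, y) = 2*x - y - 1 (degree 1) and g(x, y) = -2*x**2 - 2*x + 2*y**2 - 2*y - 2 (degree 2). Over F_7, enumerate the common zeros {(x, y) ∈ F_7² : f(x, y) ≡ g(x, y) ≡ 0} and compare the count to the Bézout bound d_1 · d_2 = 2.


Common zeros: {(3, 5), (4, 0)}; count = 2; Bézout bound = 2.

deg(f) = 1, deg(g) = 2, so Bézout bound = 2.
Scan x ∈ F_7. For each x, list the y ∈ F_7 with f(x, y) ≡ 0 and those with g(x, y) ≡ 0 (mod 7); the common zeros in that column are the intersection.
  x = 0: f ≡ 0 at y ∈ {6}; g ≡ 0 at y ∈ ∅; common: ∅.
  x = 1: f ≡ 0 at y ∈ {1}; g ≡ 0 at y ∈ ∅; common: ∅.
  x = 2: f ≡ 0 at y ∈ {3}; g ≡ 0 at y ∈ {0, 1}; common: ∅.
  x = 3: f ≡ 0 at y ∈ {5}; g ≡ 0 at y ∈ {3, 5}; common: {5}.
  x = 4: f ≡ 0 at y ∈ {0}; g ≡ 0 at y ∈ {0, 1}; common: {0}.
  x = 5: f ≡ 0 at y ∈ {2}; g ≡ 0 at y ∈ ∅; common: ∅.
  x = 6: f ≡ 0 at y ∈ {4}; g ≡ 0 at y ∈ ∅; common: ∅.
Collecting: common zeros = {(3, 5), (4, 0)}, so the count is 2.
Comparison with the Bézout bound: 2 ≤ 2 = deg(f)·deg(g), as expected for curves with no common component (the bound is attained).
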